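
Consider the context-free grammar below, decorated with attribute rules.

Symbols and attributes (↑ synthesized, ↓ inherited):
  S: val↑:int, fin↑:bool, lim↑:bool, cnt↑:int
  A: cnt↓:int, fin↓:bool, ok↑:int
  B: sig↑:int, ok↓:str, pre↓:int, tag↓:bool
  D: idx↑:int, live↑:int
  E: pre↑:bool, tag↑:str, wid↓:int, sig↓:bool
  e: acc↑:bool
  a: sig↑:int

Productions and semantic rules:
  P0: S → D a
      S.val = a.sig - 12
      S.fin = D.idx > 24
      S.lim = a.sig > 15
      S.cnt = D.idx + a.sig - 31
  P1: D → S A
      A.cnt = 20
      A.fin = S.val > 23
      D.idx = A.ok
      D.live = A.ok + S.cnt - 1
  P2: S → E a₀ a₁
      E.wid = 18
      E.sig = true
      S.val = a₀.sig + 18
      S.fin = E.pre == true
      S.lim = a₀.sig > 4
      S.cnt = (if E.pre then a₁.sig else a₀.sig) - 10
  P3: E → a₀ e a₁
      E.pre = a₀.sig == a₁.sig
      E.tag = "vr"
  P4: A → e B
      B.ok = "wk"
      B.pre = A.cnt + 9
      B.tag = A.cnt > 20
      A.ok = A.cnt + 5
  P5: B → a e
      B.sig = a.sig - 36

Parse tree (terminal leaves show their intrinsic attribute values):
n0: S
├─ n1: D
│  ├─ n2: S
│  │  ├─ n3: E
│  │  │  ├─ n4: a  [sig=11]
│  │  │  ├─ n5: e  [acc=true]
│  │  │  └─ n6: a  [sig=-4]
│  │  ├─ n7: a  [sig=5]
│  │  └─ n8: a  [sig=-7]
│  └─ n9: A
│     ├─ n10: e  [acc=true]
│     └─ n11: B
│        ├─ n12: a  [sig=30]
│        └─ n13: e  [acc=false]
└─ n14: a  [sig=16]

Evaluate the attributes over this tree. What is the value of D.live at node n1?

1. n3.wid = 18  [18]
2. n3.sig = true  [true]
3. n4.sig = 11  [terminal]
4. n5.acc = true  [terminal]
5. n6.sig = -4  [terminal]
6. n3.pre = false  [a₀.sig == a₁.sig]
7. n3.tag = "vr"  ["vr"]
8. n7.sig = 5  [terminal]
9. n8.sig = -7  [terminal]
10. n2.val = 23  [a₀.sig + 18]
11. n2.fin = false  [E.pre == true]
12. n2.lim = true  [a₀.sig > 4]
13. n2.cnt = -5  [(if E.pre then a₁.sig else a₀.sig) - 10]
14. n9.cnt = 20  [20]
15. n9.fin = false  [S.val > 23]
16. n10.acc = true  [terminal]
17. n11.ok = "wk"  ["wk"]
18. n11.pre = 29  [A.cnt + 9]
19. n11.tag = false  [A.cnt > 20]
20. n12.sig = 30  [terminal]
21. n13.acc = false  [terminal]
22. n11.sig = -6  [a.sig - 36]
23. n9.ok = 25  [A.cnt + 5]
24. n1.idx = 25  [A.ok]
25. n1.live = 19  [A.ok + S.cnt - 1]
26. n14.sig = 16  [terminal]
27. n0.val = 4  [a.sig - 12]
28. n0.fin = true  [D.idx > 24]
29. n0.lim = true  [a.sig > 15]
30. n0.cnt = 10  [D.idx + a.sig - 31]

19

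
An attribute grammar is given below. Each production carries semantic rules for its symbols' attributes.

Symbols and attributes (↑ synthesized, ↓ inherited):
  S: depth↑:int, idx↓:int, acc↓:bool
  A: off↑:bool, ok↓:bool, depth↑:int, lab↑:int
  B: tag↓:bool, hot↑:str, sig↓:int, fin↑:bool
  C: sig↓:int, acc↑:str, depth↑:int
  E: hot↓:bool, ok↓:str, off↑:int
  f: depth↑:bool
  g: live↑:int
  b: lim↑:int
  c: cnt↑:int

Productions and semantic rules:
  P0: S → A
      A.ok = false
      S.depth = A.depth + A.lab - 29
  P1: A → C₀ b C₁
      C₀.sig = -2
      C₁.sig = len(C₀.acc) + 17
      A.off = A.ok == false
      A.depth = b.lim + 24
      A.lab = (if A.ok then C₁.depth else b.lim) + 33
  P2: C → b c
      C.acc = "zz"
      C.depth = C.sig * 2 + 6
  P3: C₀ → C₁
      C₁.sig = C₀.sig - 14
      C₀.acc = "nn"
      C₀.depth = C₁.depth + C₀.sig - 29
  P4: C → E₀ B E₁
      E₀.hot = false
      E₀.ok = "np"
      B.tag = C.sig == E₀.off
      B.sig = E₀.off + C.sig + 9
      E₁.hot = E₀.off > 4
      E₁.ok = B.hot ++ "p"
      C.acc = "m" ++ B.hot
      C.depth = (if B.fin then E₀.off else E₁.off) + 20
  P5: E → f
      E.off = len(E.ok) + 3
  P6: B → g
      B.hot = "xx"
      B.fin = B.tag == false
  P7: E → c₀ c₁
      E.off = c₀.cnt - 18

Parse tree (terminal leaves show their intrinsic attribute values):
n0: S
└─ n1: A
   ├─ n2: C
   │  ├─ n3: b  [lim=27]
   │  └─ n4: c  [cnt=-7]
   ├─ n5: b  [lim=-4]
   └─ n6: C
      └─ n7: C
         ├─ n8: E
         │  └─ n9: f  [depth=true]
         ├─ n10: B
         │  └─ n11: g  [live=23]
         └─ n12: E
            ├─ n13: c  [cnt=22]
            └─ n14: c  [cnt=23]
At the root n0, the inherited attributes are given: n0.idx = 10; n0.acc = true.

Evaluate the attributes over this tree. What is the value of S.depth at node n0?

1. n0.idx = 10  [given at root]
2. n0.acc = true  [given at root]
3. n1.ok = false  [false]
4. n2.sig = -2  [-2]
5. n3.lim = 27  [terminal]
6. n4.cnt = -7  [terminal]
7. n2.acc = "zz"  ["zz"]
8. n2.depth = 2  [C.sig * 2 + 6]
9. n5.lim = -4  [terminal]
10. n6.sig = 19  [len(C₀.acc) + 17]
11. n7.sig = 5  [C₀.sig - 14]
12. n8.hot = false  [false]
13. n8.ok = "np"  ["np"]
14. n9.depth = true  [terminal]
15. n8.off = 5  [len(E.ok) + 3]
16. n10.tag = true  [C.sig == E₀.off]
17. n10.sig = 19  [E₀.off + C.sig + 9]
18. n11.live = 23  [terminal]
19. n10.hot = "xx"  ["xx"]
20. n10.fin = false  [B.tag == false]
21. n12.hot = true  [E₀.off > 4]
22. n12.ok = "xxp"  [B.hot ++ "p"]
23. n13.cnt = 22  [terminal]
24. n14.cnt = 23  [terminal]
25. n12.off = 4  [c₀.cnt - 18]
26. n7.acc = "mxx"  ["m" ++ B.hot]
27. n7.depth = 24  [(if B.fin then E₀.off else E₁.off) + 20]
28. n6.acc = "nn"  ["nn"]
29. n6.depth = 14  [C₁.depth + C₀.sig - 29]
30. n1.off = true  [A.ok == false]
31. n1.depth = 20  [b.lim + 24]
32. n1.lab = 29  [(if A.ok then C₁.depth else b.lim) + 33]
33. n0.depth = 20  [A.depth + A.lab - 29]

20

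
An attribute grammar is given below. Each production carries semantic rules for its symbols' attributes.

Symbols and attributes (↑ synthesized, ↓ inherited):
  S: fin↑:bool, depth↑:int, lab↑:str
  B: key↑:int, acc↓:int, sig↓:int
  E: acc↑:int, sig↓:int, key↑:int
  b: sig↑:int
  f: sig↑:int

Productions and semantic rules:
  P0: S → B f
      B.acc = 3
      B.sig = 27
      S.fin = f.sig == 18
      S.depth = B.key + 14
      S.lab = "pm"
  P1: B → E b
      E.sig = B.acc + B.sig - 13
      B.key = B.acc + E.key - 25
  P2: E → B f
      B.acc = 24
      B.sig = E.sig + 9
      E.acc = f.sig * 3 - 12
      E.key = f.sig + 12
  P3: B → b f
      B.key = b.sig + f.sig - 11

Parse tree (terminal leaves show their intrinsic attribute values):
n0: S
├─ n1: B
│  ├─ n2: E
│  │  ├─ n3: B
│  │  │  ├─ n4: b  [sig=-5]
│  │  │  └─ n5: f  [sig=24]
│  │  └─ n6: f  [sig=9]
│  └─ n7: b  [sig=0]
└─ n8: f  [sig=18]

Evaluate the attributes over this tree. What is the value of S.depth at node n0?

1. n1.acc = 3  [3]
2. n1.sig = 27  [27]
3. n2.sig = 17  [B.acc + B.sig - 13]
4. n3.acc = 24  [24]
5. n3.sig = 26  [E.sig + 9]
6. n4.sig = -5  [terminal]
7. n5.sig = 24  [terminal]
8. n3.key = 8  [b.sig + f.sig - 11]
9. n6.sig = 9  [terminal]
10. n2.acc = 15  [f.sig * 3 - 12]
11. n2.key = 21  [f.sig + 12]
12. n7.sig = 0  [terminal]
13. n1.key = -1  [B.acc + E.key - 25]
14. n8.sig = 18  [terminal]
15. n0.fin = true  [f.sig == 18]
16. n0.depth = 13  [B.key + 14]
17. n0.lab = "pm"  ["pm"]

13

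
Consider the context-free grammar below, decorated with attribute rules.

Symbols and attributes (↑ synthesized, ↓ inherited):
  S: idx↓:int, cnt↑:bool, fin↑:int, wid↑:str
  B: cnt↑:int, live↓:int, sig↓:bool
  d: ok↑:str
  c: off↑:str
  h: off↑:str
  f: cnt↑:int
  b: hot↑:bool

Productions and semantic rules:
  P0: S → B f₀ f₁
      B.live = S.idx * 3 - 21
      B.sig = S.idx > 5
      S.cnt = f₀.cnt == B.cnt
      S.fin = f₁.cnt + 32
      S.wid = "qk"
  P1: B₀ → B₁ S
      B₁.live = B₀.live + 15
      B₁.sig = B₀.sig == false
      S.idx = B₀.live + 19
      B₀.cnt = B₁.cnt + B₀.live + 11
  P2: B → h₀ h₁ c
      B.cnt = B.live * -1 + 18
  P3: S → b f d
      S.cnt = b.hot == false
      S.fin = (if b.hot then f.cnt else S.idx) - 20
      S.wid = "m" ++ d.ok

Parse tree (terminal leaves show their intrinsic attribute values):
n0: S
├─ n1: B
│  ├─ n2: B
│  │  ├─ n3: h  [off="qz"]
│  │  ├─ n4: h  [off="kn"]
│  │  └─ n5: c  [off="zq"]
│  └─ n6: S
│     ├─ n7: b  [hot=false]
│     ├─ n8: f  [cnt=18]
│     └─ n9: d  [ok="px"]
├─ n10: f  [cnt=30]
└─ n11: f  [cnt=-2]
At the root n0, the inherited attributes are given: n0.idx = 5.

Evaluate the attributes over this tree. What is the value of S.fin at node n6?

-7

1. n0.idx = 5  [given at root]
2. n1.live = -6  [S.idx * 3 - 21]
3. n1.sig = false  [S.idx > 5]
4. n2.live = 9  [B₀.live + 15]
5. n2.sig = true  [B₀.sig == false]
6. n3.off = "qz"  [terminal]
7. n4.off = "kn"  [terminal]
8. n5.off = "zq"  [terminal]
9. n2.cnt = 9  [B.live * -1 + 18]
10. n6.idx = 13  [B₀.live + 19]
11. n7.hot = false  [terminal]
12. n8.cnt = 18  [terminal]
13. n9.ok = "px"  [terminal]
14. n6.cnt = true  [b.hot == false]
15. n6.fin = -7  [(if b.hot then f.cnt else S.idx) - 20]
16. n6.wid = "mpx"  ["m" ++ d.ok]
17. n1.cnt = 14  [B₁.cnt + B₀.live + 11]
18. n10.cnt = 30  [terminal]
19. n11.cnt = -2  [terminal]
20. n0.cnt = false  [f₀.cnt == B.cnt]
21. n0.fin = 30  [f₁.cnt + 32]
22. n0.wid = "qk"  ["qk"]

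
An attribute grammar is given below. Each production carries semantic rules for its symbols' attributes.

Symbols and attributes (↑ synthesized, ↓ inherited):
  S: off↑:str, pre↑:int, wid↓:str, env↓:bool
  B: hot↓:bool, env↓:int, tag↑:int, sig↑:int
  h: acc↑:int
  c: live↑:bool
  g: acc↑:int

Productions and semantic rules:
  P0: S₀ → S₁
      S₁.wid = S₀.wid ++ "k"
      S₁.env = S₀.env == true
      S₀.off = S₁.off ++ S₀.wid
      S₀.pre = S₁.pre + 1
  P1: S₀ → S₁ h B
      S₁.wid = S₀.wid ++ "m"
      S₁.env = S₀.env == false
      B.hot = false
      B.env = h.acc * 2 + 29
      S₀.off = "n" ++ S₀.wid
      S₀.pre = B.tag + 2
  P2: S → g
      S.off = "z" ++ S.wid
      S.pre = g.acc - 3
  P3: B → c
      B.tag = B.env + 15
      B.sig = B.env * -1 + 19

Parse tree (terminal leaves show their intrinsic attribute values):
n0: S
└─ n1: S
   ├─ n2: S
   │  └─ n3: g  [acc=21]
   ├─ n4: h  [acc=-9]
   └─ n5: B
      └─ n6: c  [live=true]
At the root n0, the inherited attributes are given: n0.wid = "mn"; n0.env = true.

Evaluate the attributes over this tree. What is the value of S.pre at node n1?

1. n0.wid = "mn"  [given at root]
2. n0.env = true  [given at root]
3. n1.wid = "mnk"  [S₀.wid ++ "k"]
4. n1.env = true  [S₀.env == true]
5. n2.wid = "mnkm"  [S₀.wid ++ "m"]
6. n2.env = false  [S₀.env == false]
7. n3.acc = 21  [terminal]
8. n2.off = "zmnkm"  ["z" ++ S.wid]
9. n2.pre = 18  [g.acc - 3]
10. n4.acc = -9  [terminal]
11. n5.hot = false  [false]
12. n5.env = 11  [h.acc * 2 + 29]
13. n6.live = true  [terminal]
14. n5.tag = 26  [B.env + 15]
15. n5.sig = 8  [B.env * -1 + 19]
16. n1.off = "nmnk"  ["n" ++ S₀.wid]
17. n1.pre = 28  [B.tag + 2]
18. n0.off = "nmnkmn"  [S₁.off ++ S₀.wid]
19. n0.pre = 29  [S₁.pre + 1]

28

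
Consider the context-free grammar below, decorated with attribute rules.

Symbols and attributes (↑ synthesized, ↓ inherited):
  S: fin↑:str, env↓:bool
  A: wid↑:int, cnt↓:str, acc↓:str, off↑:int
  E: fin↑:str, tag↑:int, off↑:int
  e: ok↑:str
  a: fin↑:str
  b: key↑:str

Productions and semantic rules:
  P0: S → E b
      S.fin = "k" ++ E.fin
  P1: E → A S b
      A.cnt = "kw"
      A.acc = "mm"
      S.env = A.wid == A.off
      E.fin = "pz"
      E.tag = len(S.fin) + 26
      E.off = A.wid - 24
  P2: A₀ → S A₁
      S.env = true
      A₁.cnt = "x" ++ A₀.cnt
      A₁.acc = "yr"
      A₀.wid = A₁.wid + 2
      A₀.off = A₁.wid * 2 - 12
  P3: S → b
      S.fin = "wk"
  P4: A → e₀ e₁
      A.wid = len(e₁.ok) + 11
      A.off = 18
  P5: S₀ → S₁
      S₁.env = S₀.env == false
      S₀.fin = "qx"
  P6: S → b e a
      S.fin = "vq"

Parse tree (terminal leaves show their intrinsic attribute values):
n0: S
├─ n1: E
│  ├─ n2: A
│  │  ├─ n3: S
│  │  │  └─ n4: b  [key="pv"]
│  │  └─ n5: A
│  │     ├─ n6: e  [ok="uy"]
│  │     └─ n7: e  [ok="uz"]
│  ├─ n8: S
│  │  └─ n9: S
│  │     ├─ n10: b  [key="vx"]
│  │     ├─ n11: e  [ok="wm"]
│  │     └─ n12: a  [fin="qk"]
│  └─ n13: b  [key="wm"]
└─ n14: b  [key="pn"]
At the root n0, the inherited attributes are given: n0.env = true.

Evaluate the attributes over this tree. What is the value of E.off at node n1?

1. n0.env = true  [given at root]
2. n2.cnt = "kw"  ["kw"]
3. n2.acc = "mm"  ["mm"]
4. n3.env = true  [true]
5. n4.key = "pv"  [terminal]
6. n3.fin = "wk"  ["wk"]
7. n5.cnt = "xkw"  ["x" ++ A₀.cnt]
8. n5.acc = "yr"  ["yr"]
9. n6.ok = "uy"  [terminal]
10. n7.ok = "uz"  [terminal]
11. n5.wid = 13  [len(e₁.ok) + 11]
12. n5.off = 18  [18]
13. n2.wid = 15  [A₁.wid + 2]
14. n2.off = 14  [A₁.wid * 2 - 12]
15. n8.env = false  [A.wid == A.off]
16. n9.env = true  [S₀.env == false]
17. n10.key = "vx"  [terminal]
18. n11.ok = "wm"  [terminal]
19. n12.fin = "qk"  [terminal]
20. n9.fin = "vq"  ["vq"]
21. n8.fin = "qx"  ["qx"]
22. n13.key = "wm"  [terminal]
23. n1.fin = "pz"  ["pz"]
24. n1.tag = 28  [len(S.fin) + 26]
25. n1.off = -9  [A.wid - 24]
26. n14.key = "pn"  [terminal]
27. n0.fin = "kpz"  ["k" ++ E.fin]

-9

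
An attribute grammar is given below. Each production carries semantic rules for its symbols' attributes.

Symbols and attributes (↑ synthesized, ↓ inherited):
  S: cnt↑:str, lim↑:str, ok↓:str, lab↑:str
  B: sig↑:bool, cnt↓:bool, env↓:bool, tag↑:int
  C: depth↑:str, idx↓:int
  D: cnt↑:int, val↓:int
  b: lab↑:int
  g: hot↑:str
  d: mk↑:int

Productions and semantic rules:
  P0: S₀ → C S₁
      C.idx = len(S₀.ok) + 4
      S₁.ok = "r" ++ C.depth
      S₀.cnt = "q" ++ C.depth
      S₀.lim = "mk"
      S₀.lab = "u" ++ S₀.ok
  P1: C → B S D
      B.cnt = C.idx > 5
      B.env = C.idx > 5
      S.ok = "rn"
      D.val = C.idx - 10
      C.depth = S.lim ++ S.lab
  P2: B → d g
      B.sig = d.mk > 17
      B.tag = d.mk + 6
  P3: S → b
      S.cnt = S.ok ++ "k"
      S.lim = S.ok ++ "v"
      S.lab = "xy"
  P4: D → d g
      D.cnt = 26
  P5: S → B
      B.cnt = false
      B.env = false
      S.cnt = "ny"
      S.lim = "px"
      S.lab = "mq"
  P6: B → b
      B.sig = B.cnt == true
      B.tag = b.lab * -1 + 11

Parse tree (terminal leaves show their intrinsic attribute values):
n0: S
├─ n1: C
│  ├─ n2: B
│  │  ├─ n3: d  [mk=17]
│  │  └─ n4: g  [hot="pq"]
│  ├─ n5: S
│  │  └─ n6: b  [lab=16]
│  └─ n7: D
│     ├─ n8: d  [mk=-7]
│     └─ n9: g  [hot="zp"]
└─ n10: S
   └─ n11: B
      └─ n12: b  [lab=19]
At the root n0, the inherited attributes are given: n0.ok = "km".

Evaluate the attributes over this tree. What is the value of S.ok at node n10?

"rrnvxy"

1. n0.ok = "km"  [given at root]
2. n1.idx = 6  [len(S₀.ok) + 4]
3. n2.cnt = true  [C.idx > 5]
4. n2.env = true  [C.idx > 5]
5. n3.mk = 17  [terminal]
6. n4.hot = "pq"  [terminal]
7. n2.sig = false  [d.mk > 17]
8. n2.tag = 23  [d.mk + 6]
9. n5.ok = "rn"  ["rn"]
10. n6.lab = 16  [terminal]
11. n5.cnt = "rnk"  [S.ok ++ "k"]
12. n5.lim = "rnv"  [S.ok ++ "v"]
13. n5.lab = "xy"  ["xy"]
14. n7.val = -4  [C.idx - 10]
15. n8.mk = -7  [terminal]
16. n9.hot = "zp"  [terminal]
17. n7.cnt = 26  [26]
18. n1.depth = "rnvxy"  [S.lim ++ S.lab]
19. n10.ok = "rrnvxy"  ["r" ++ C.depth]
20. n11.cnt = false  [false]
21. n11.env = false  [false]
22. n12.lab = 19  [terminal]
23. n11.sig = false  [B.cnt == true]
24. n11.tag = -8  [b.lab * -1 + 11]
25. n10.cnt = "ny"  ["ny"]
26. n10.lim = "px"  ["px"]
27. n10.lab = "mq"  ["mq"]
28. n0.cnt = "qrnvxy"  ["q" ++ C.depth]
29. n0.lim = "mk"  ["mk"]
30. n0.lab = "ukm"  ["u" ++ S₀.ok]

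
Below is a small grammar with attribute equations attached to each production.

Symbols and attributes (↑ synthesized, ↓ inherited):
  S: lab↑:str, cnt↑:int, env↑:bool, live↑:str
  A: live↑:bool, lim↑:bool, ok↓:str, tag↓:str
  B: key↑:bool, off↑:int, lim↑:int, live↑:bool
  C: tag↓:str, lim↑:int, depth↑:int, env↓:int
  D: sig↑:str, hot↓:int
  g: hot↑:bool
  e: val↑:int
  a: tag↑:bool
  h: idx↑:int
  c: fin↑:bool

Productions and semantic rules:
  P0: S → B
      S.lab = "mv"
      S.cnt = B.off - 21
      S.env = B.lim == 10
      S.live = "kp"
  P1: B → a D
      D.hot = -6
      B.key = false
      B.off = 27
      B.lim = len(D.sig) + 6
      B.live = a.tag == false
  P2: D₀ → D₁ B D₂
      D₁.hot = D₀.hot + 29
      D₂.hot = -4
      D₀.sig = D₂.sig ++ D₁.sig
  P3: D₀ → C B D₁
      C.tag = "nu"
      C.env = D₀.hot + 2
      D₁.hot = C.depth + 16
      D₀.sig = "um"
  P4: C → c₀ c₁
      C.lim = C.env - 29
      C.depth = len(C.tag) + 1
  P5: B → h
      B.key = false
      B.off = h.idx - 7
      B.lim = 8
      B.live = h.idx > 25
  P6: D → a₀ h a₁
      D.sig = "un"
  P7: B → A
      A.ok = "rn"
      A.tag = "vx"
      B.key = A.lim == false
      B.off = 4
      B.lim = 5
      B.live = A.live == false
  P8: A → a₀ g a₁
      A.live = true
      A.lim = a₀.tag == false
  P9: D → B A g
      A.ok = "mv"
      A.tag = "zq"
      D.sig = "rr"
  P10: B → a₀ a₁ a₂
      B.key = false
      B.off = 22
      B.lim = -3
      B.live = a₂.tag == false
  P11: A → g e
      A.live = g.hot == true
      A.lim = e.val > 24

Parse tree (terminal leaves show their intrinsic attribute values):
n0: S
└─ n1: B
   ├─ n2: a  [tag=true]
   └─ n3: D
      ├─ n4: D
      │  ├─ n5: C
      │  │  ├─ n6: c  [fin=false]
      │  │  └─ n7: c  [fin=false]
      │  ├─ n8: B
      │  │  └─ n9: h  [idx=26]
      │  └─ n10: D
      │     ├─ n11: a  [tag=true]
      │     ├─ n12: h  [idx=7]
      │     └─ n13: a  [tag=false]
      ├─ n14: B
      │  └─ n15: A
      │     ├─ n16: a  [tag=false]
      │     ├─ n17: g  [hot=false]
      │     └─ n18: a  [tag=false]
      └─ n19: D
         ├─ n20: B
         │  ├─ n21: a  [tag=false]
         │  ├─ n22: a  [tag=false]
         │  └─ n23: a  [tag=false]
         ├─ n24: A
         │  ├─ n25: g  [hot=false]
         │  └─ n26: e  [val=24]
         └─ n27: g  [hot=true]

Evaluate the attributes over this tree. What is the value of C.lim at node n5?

-4

1. n2.tag = true  [terminal]
2. n3.hot = -6  [-6]
3. n4.hot = 23  [D₀.hot + 29]
4. n5.tag = "nu"  ["nu"]
5. n5.env = 25  [D₀.hot + 2]
6. n6.fin = false  [terminal]
7. n7.fin = false  [terminal]
8. n5.lim = -4  [C.env - 29]
9. n5.depth = 3  [len(C.tag) + 1]
10. n9.idx = 26  [terminal]
11. n8.key = false  [false]
12. n8.off = 19  [h.idx - 7]
13. n8.lim = 8  [8]
14. n8.live = true  [h.idx > 25]
15. n10.hot = 19  [C.depth + 16]
16. n11.tag = true  [terminal]
17. n12.idx = 7  [terminal]
18. n13.tag = false  [terminal]
19. n10.sig = "un"  ["un"]
20. n4.sig = "um"  ["um"]
21. n15.ok = "rn"  ["rn"]
22. n15.tag = "vx"  ["vx"]
23. n16.tag = false  [terminal]
24. n17.hot = false  [terminal]
25. n18.tag = false  [terminal]
26. n15.live = true  [true]
27. n15.lim = true  [a₀.tag == false]
28. n14.key = false  [A.lim == false]
29. n14.off = 4  [4]
30. n14.lim = 5  [5]
31. n14.live = false  [A.live == false]
32. n19.hot = -4  [-4]
33. n21.tag = false  [terminal]
34. n22.tag = false  [terminal]
35. n23.tag = false  [terminal]
36. n20.key = false  [false]
37. n20.off = 22  [22]
38. n20.lim = -3  [-3]
39. n20.live = true  [a₂.tag == false]
40. n24.ok = "mv"  ["mv"]
41. n24.tag = "zq"  ["zq"]
42. n25.hot = false  [terminal]
43. n26.val = 24  [terminal]
44. n24.live = false  [g.hot == true]
45. n24.lim = false  [e.val > 24]
46. n27.hot = true  [terminal]
47. n19.sig = "rr"  ["rr"]
48. n3.sig = "rrum"  [D₂.sig ++ D₁.sig]
49. n1.key = false  [false]
50. n1.off = 27  [27]
51. n1.lim = 10  [len(D.sig) + 6]
52. n1.live = false  [a.tag == false]
53. n0.lab = "mv"  ["mv"]
54. n0.cnt = 6  [B.off - 21]
55. n0.env = true  [B.lim == 10]
56. n0.live = "kp"  ["kp"]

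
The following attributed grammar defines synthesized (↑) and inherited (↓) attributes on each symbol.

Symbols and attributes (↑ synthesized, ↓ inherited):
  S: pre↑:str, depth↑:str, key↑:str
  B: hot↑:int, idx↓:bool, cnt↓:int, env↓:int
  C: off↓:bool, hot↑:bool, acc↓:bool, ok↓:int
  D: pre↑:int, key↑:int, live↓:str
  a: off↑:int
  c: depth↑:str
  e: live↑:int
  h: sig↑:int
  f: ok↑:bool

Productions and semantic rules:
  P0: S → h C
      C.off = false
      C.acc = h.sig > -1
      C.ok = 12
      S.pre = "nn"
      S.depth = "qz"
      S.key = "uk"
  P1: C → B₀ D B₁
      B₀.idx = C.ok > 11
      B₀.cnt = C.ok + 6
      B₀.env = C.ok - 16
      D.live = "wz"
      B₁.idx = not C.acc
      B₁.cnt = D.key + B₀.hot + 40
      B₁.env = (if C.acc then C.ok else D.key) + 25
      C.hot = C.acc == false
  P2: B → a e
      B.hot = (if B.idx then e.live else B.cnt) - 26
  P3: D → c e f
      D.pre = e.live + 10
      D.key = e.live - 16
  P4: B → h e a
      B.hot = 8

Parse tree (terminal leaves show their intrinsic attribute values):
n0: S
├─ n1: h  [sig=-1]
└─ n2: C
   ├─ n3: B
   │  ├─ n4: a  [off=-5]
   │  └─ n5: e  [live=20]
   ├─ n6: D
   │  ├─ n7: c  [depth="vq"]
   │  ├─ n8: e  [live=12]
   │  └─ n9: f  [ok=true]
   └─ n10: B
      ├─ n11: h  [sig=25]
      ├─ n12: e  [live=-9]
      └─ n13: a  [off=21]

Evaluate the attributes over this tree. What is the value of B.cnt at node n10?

1. n1.sig = -1  [terminal]
2. n2.off = false  [false]
3. n2.acc = false  [h.sig > -1]
4. n2.ok = 12  [12]
5. n3.idx = true  [C.ok > 11]
6. n3.cnt = 18  [C.ok + 6]
7. n3.env = -4  [C.ok - 16]
8. n4.off = -5  [terminal]
9. n5.live = 20  [terminal]
10. n3.hot = -6  [(if B.idx then e.live else B.cnt) - 26]
11. n6.live = "wz"  ["wz"]
12. n7.depth = "vq"  [terminal]
13. n8.live = 12  [terminal]
14. n9.ok = true  [terminal]
15. n6.pre = 22  [e.live + 10]
16. n6.key = -4  [e.live - 16]
17. n10.idx = true  [not C.acc]
18. n10.cnt = 30  [D.key + B₀.hot + 40]
19. n10.env = 21  [(if C.acc then C.ok else D.key) + 25]
20. n11.sig = 25  [terminal]
21. n12.live = -9  [terminal]
22. n13.off = 21  [terminal]
23. n10.hot = 8  [8]
24. n2.hot = true  [C.acc == false]
25. n0.pre = "nn"  ["nn"]
26. n0.depth = "qz"  ["qz"]
27. n0.key = "uk"  ["uk"]

30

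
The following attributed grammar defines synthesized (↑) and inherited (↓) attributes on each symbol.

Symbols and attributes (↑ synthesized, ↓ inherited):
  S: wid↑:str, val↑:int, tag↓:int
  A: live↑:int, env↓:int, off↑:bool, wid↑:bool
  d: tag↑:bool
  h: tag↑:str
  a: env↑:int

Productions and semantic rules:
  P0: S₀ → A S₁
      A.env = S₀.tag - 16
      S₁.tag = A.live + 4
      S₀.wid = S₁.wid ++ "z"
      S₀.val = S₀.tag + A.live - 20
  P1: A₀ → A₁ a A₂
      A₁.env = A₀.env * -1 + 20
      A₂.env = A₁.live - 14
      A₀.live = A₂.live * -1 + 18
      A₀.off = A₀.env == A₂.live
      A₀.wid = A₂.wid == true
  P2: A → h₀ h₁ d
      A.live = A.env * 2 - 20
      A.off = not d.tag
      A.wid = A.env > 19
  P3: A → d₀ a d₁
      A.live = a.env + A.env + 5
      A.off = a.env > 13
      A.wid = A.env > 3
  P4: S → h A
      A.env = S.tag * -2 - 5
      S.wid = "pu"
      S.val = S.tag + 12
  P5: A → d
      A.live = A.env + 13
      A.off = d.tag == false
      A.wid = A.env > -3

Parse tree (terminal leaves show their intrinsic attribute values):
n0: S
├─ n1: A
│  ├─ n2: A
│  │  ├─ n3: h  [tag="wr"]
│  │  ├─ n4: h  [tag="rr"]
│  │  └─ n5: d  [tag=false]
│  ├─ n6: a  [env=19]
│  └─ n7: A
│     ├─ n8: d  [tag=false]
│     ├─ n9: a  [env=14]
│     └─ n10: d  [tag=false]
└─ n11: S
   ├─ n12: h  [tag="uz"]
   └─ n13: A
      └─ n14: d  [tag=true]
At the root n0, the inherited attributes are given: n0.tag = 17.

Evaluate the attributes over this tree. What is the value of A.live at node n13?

10

1. n0.tag = 17  [given at root]
2. n1.env = 1  [S₀.tag - 16]
3. n2.env = 19  [A₀.env * -1 + 20]
4. n3.tag = "wr"  [terminal]
5. n4.tag = "rr"  [terminal]
6. n5.tag = false  [terminal]
7. n2.live = 18  [A.env * 2 - 20]
8. n2.off = true  [not d.tag]
9. n2.wid = false  [A.env > 19]
10. n6.env = 19  [terminal]
11. n7.env = 4  [A₁.live - 14]
12. n8.tag = false  [terminal]
13. n9.env = 14  [terminal]
14. n10.tag = false  [terminal]
15. n7.live = 23  [a.env + A.env + 5]
16. n7.off = true  [a.env > 13]
17. n7.wid = true  [A.env > 3]
18. n1.live = -5  [A₂.live * -1 + 18]
19. n1.off = false  [A₀.env == A₂.live]
20. n1.wid = true  [A₂.wid == true]
21. n11.tag = -1  [A.live + 4]
22. n12.tag = "uz"  [terminal]
23. n13.env = -3  [S.tag * -2 - 5]
24. n14.tag = true  [terminal]
25. n13.live = 10  [A.env + 13]
26. n13.off = false  [d.tag == false]
27. n13.wid = false  [A.env > -3]
28. n11.wid = "pu"  ["pu"]
29. n11.val = 11  [S.tag + 12]
30. n0.wid = "puz"  [S₁.wid ++ "z"]
31. n0.val = -8  [S₀.tag + A.live - 20]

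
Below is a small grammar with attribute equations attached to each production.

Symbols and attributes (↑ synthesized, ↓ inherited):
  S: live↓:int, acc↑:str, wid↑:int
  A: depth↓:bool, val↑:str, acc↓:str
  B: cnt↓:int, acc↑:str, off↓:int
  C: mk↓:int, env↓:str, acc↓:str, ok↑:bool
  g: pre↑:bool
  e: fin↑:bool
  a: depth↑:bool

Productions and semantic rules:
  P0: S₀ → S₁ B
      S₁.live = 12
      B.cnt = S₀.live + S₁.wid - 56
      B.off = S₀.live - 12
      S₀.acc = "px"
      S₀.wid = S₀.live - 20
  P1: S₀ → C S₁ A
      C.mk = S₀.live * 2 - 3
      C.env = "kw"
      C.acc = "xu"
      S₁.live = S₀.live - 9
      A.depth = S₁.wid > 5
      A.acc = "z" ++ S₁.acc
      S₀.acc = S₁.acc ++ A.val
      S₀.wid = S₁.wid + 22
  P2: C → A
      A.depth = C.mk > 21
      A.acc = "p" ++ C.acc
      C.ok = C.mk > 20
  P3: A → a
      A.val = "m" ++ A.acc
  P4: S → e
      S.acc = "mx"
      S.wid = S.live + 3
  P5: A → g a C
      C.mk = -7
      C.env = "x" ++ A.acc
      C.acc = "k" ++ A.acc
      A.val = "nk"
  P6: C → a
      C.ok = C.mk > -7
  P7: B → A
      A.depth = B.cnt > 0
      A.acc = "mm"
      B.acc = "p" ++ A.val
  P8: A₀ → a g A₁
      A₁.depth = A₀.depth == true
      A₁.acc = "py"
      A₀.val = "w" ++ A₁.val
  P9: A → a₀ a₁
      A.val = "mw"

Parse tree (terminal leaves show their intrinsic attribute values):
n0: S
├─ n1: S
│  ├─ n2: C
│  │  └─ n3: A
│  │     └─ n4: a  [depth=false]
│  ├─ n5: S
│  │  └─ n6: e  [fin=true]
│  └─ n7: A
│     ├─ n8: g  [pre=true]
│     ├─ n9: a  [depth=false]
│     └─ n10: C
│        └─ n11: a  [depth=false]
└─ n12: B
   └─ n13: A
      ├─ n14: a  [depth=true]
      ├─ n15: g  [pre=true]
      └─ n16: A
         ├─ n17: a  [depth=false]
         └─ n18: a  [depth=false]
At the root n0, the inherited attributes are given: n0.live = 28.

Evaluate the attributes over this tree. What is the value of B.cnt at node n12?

1. n0.live = 28  [given at root]
2. n1.live = 12  [12]
3. n2.mk = 21  [S₀.live * 2 - 3]
4. n2.env = "kw"  ["kw"]
5. n2.acc = "xu"  ["xu"]
6. n3.depth = false  [C.mk > 21]
7. n3.acc = "pxu"  ["p" ++ C.acc]
8. n4.depth = false  [terminal]
9. n3.val = "mpxu"  ["m" ++ A.acc]
10. n2.ok = true  [C.mk > 20]
11. n5.live = 3  [S₀.live - 9]
12. n6.fin = true  [terminal]
13. n5.acc = "mx"  ["mx"]
14. n5.wid = 6  [S.live + 3]
15. n7.depth = true  [S₁.wid > 5]
16. n7.acc = "zmx"  ["z" ++ S₁.acc]
17. n8.pre = true  [terminal]
18. n9.depth = false  [terminal]
19. n10.mk = -7  [-7]
20. n10.env = "xzmx"  ["x" ++ A.acc]
21. n10.acc = "kzmx"  ["k" ++ A.acc]
22. n11.depth = false  [terminal]
23. n10.ok = false  [C.mk > -7]
24. n7.val = "nk"  ["nk"]
25. n1.acc = "mxnk"  [S₁.acc ++ A.val]
26. n1.wid = 28  [S₁.wid + 22]
27. n12.cnt = 0  [S₀.live + S₁.wid - 56]
28. n12.off = 16  [S₀.live - 12]
29. n13.depth = false  [B.cnt > 0]
30. n13.acc = "mm"  ["mm"]
31. n14.depth = true  [terminal]
32. n15.pre = true  [terminal]
33. n16.depth = false  [A₀.depth == true]
34. n16.acc = "py"  ["py"]
35. n17.depth = false  [terminal]
36. n18.depth = false  [terminal]
37. n16.val = "mw"  ["mw"]
38. n13.val = "wmw"  ["w" ++ A₁.val]
39. n12.acc = "pwmw"  ["p" ++ A.val]
40. n0.acc = "px"  ["px"]
41. n0.wid = 8  [S₀.live - 20]

0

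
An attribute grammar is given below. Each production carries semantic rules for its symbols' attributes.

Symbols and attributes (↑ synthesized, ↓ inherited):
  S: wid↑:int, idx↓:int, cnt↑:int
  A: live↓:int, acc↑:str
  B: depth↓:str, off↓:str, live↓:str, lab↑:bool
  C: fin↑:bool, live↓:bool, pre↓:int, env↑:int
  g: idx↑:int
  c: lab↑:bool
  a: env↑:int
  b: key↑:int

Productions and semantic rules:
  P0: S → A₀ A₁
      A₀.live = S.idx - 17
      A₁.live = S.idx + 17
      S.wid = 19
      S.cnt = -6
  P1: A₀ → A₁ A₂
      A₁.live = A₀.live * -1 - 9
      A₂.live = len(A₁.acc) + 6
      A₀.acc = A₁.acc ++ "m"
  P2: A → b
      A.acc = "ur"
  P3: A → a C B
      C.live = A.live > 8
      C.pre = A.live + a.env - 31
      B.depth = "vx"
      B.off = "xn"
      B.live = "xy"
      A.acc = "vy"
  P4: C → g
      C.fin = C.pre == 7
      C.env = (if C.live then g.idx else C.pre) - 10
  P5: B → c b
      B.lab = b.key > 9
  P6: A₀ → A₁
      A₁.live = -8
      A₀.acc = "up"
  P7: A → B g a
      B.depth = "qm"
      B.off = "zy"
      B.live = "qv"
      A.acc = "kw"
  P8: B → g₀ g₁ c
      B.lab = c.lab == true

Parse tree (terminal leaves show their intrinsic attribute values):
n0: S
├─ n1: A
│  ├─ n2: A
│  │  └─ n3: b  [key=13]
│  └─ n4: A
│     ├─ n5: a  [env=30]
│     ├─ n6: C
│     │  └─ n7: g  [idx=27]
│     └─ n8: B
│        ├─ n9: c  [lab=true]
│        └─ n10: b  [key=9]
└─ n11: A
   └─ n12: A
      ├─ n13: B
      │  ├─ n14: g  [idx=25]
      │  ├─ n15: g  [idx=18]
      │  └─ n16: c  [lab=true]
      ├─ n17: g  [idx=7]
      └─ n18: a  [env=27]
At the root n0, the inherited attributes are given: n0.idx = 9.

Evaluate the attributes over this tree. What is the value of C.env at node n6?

1. n0.idx = 9  [given at root]
2. n1.live = -8  [S.idx - 17]
3. n2.live = -1  [A₀.live * -1 - 9]
4. n3.key = 13  [terminal]
5. n2.acc = "ur"  ["ur"]
6. n4.live = 8  [len(A₁.acc) + 6]
7. n5.env = 30  [terminal]
8. n6.live = false  [A.live > 8]
9. n6.pre = 7  [A.live + a.env - 31]
10. n7.idx = 27  [terminal]
11. n6.fin = true  [C.pre == 7]
12. n6.env = -3  [(if C.live then g.idx else C.pre) - 10]
13. n8.depth = "vx"  ["vx"]
14. n8.off = "xn"  ["xn"]
15. n8.live = "xy"  ["xy"]
16. n9.lab = true  [terminal]
17. n10.key = 9  [terminal]
18. n8.lab = false  [b.key > 9]
19. n4.acc = "vy"  ["vy"]
20. n1.acc = "urm"  [A₁.acc ++ "m"]
21. n11.live = 26  [S.idx + 17]
22. n12.live = -8  [-8]
23. n13.depth = "qm"  ["qm"]
24. n13.off = "zy"  ["zy"]
25. n13.live = "qv"  ["qv"]
26. n14.idx = 25  [terminal]
27. n15.idx = 18  [terminal]
28. n16.lab = true  [terminal]
29. n13.lab = true  [c.lab == true]
30. n17.idx = 7  [terminal]
31. n18.env = 27  [terminal]
32. n12.acc = "kw"  ["kw"]
33. n11.acc = "up"  ["up"]
34. n0.wid = 19  [19]
35. n0.cnt = -6  [-6]

-3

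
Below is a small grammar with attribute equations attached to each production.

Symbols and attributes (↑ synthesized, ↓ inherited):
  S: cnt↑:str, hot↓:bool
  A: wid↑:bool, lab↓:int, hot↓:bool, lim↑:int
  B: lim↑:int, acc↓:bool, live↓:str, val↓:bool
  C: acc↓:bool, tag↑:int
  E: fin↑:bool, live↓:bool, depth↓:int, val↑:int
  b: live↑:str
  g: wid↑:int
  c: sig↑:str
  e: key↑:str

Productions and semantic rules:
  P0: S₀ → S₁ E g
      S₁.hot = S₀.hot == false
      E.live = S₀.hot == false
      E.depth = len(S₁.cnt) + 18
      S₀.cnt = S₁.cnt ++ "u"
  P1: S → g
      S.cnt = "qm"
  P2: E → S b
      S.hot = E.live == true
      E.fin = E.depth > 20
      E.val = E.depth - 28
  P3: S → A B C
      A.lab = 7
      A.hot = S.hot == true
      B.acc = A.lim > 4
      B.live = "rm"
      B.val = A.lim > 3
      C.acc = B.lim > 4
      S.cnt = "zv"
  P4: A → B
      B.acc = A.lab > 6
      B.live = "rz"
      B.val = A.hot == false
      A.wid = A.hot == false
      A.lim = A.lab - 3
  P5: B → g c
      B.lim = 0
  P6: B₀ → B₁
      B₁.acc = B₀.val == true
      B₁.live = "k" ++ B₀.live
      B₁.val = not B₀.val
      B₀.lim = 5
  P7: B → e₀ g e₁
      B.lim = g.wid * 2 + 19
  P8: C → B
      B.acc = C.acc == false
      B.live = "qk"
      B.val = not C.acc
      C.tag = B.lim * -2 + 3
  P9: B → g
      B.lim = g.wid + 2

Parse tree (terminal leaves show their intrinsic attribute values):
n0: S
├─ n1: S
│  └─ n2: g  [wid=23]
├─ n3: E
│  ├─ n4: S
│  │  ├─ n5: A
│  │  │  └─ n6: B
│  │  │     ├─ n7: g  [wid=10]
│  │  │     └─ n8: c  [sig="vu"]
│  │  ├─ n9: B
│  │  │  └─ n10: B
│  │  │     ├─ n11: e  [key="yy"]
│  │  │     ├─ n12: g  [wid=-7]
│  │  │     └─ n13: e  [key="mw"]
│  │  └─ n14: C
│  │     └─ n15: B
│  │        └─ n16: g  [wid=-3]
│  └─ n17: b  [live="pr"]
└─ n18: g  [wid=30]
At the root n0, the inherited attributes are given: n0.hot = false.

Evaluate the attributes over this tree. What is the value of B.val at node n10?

1. n0.hot = false  [given at root]
2. n1.hot = true  [S₀.hot == false]
3. n2.wid = 23  [terminal]
4. n1.cnt = "qm"  ["qm"]
5. n3.live = true  [S₀.hot == false]
6. n3.depth = 20  [len(S₁.cnt) + 18]
7. n4.hot = true  [E.live == true]
8. n5.lab = 7  [7]
9. n5.hot = true  [S.hot == true]
10. n6.acc = true  [A.lab > 6]
11. n6.live = "rz"  ["rz"]
12. n6.val = false  [A.hot == false]
13. n7.wid = 10  [terminal]
14. n8.sig = "vu"  [terminal]
15. n6.lim = 0  [0]
16. n5.wid = false  [A.hot == false]
17. n5.lim = 4  [A.lab - 3]
18. n9.acc = false  [A.lim > 4]
19. n9.live = "rm"  ["rm"]
20. n9.val = true  [A.lim > 3]
21. n10.acc = true  [B₀.val == true]
22. n10.live = "krm"  ["k" ++ B₀.live]
23. n10.val = false  [not B₀.val]
24. n11.key = "yy"  [terminal]
25. n12.wid = -7  [terminal]
26. n13.key = "mw"  [terminal]
27. n10.lim = 5  [g.wid * 2 + 19]
28. n9.lim = 5  [5]
29. n14.acc = true  [B.lim > 4]
30. n15.acc = false  [C.acc == false]
31. n15.live = "qk"  ["qk"]
32. n15.val = false  [not C.acc]
33. n16.wid = -3  [terminal]
34. n15.lim = -1  [g.wid + 2]
35. n14.tag = 5  [B.lim * -2 + 3]
36. n4.cnt = "zv"  ["zv"]
37. n17.live = "pr"  [terminal]
38. n3.fin = false  [E.depth > 20]
39. n3.val = -8  [E.depth - 28]
40. n18.wid = 30  [terminal]
41. n0.cnt = "qmu"  [S₁.cnt ++ "u"]

false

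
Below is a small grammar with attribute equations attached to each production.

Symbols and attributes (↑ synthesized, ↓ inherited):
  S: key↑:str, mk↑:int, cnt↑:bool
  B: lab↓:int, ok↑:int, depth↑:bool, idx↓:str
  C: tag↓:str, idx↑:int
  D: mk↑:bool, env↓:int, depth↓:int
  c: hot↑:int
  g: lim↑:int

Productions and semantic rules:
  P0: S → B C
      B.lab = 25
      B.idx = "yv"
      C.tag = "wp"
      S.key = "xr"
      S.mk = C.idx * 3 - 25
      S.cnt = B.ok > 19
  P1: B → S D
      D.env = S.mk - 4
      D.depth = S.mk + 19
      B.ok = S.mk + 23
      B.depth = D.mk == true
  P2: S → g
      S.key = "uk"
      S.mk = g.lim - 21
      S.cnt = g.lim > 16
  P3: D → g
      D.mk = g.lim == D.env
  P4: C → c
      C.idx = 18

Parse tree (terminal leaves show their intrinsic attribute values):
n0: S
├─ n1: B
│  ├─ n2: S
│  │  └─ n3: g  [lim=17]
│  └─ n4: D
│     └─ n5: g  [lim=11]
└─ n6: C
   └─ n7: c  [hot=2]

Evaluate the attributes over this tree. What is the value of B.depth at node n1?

false

1. n1.lab = 25  [25]
2. n1.idx = "yv"  ["yv"]
3. n3.lim = 17  [terminal]
4. n2.key = "uk"  ["uk"]
5. n2.mk = -4  [g.lim - 21]
6. n2.cnt = true  [g.lim > 16]
7. n4.env = -8  [S.mk - 4]
8. n4.depth = 15  [S.mk + 19]
9. n5.lim = 11  [terminal]
10. n4.mk = false  [g.lim == D.env]
11. n1.ok = 19  [S.mk + 23]
12. n1.depth = false  [D.mk == true]
13. n6.tag = "wp"  ["wp"]
14. n7.hot = 2  [terminal]
15. n6.idx = 18  [18]
16. n0.key = "xr"  ["xr"]
17. n0.mk = 29  [C.idx * 3 - 25]
18. n0.cnt = false  [B.ok > 19]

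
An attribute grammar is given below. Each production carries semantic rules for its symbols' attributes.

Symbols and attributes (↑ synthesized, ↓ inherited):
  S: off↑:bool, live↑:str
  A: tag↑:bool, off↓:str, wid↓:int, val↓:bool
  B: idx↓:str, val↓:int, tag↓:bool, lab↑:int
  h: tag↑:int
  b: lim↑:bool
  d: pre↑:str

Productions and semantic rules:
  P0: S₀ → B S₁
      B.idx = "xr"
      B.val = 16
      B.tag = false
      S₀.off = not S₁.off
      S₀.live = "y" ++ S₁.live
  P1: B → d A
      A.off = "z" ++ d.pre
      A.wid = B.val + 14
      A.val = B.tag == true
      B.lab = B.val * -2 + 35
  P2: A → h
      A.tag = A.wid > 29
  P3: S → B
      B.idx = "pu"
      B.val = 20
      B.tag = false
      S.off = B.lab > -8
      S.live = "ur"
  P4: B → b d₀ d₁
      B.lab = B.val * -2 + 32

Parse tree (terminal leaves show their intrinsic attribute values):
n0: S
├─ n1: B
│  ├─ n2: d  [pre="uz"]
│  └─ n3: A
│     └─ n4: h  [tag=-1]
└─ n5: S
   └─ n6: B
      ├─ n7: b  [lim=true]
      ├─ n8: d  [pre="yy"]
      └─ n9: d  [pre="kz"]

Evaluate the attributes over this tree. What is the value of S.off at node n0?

true

1. n1.idx = "xr"  ["xr"]
2. n1.val = 16  [16]
3. n1.tag = false  [false]
4. n2.pre = "uz"  [terminal]
5. n3.off = "zuz"  ["z" ++ d.pre]
6. n3.wid = 30  [B.val + 14]
7. n3.val = false  [B.tag == true]
8. n4.tag = -1  [terminal]
9. n3.tag = true  [A.wid > 29]
10. n1.lab = 3  [B.val * -2 + 35]
11. n6.idx = "pu"  ["pu"]
12. n6.val = 20  [20]
13. n6.tag = false  [false]
14. n7.lim = true  [terminal]
15. n8.pre = "yy"  [terminal]
16. n9.pre = "kz"  [terminal]
17. n6.lab = -8  [B.val * -2 + 32]
18. n5.off = false  [B.lab > -8]
19. n5.live = "ur"  ["ur"]
20. n0.off = true  [not S₁.off]
21. n0.live = "yur"  ["y" ++ S₁.live]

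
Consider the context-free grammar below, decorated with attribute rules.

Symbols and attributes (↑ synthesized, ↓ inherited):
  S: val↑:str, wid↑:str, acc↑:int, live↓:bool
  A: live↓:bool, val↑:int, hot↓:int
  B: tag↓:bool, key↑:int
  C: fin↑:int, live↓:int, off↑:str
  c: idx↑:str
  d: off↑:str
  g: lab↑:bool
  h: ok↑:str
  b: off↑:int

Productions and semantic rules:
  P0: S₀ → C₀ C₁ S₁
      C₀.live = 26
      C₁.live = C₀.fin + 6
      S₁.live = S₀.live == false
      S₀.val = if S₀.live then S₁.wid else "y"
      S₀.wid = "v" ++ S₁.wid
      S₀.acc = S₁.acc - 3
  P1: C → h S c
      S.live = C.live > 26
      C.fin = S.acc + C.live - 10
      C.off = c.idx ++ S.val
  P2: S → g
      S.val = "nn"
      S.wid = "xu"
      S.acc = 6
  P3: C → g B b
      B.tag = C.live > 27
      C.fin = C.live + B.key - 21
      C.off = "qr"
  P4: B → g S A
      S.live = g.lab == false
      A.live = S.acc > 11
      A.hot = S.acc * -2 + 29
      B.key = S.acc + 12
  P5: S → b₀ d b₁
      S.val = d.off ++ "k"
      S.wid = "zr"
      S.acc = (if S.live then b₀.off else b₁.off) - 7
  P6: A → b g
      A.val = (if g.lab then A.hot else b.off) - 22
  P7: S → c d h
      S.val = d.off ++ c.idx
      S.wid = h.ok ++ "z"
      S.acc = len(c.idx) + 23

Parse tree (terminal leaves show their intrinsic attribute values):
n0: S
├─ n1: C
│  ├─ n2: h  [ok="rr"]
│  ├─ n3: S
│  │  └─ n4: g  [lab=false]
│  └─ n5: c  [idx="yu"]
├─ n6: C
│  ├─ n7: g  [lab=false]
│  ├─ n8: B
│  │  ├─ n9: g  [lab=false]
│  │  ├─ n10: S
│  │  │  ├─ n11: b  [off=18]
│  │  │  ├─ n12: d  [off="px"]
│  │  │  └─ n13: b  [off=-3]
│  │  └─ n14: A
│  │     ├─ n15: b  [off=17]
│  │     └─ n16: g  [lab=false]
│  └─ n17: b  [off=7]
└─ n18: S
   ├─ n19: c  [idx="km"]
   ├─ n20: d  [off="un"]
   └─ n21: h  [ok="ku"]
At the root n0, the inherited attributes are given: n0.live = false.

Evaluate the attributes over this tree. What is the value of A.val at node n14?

-5

1. n0.live = false  [given at root]
2. n1.live = 26  [26]
3. n2.ok = "rr"  [terminal]
4. n3.live = false  [C.live > 26]
5. n4.lab = false  [terminal]
6. n3.val = "nn"  ["nn"]
7. n3.wid = "xu"  ["xu"]
8. n3.acc = 6  [6]
9. n5.idx = "yu"  [terminal]
10. n1.fin = 22  [S.acc + C.live - 10]
11. n1.off = "yunn"  [c.idx ++ S.val]
12. n6.live = 28  [C₀.fin + 6]
13. n7.lab = false  [terminal]
14. n8.tag = true  [C.live > 27]
15. n9.lab = false  [terminal]
16. n10.live = true  [g.lab == false]
17. n11.off = 18  [terminal]
18. n12.off = "px"  [terminal]
19. n13.off = -3  [terminal]
20. n10.val = "pxk"  [d.off ++ "k"]
21. n10.wid = "zr"  ["zr"]
22. n10.acc = 11  [(if S.live then b₀.off else b₁.off) - 7]
23. n14.live = false  [S.acc > 11]
24. n14.hot = 7  [S.acc * -2 + 29]
25. n15.off = 17  [terminal]
26. n16.lab = false  [terminal]
27. n14.val = -5  [(if g.lab then A.hot else b.off) - 22]
28. n8.key = 23  [S.acc + 12]
29. n17.off = 7  [terminal]
30. n6.fin = 30  [C.live + B.key - 21]
31. n6.off = "qr"  ["qr"]
32. n18.live = true  [S₀.live == false]
33. n19.idx = "km"  [terminal]
34. n20.off = "un"  [terminal]
35. n21.ok = "ku"  [terminal]
36. n18.val = "unkm"  [d.off ++ c.idx]
37. n18.wid = "kuz"  [h.ok ++ "z"]
38. n18.acc = 25  [len(c.idx) + 23]
39. n0.val = "y"  [if S₀.live then S₁.wid else "y"]
40. n0.wid = "vkuz"  ["v" ++ S₁.wid]
41. n0.acc = 22  [S₁.acc - 3]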